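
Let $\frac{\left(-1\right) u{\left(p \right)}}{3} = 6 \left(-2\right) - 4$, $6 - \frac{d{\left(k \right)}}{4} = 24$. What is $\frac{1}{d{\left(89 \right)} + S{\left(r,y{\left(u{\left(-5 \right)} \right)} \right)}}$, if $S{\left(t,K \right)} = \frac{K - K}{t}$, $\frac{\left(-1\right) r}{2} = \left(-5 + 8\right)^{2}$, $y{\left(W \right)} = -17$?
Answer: $- \frac{1}{72} \approx -0.013889$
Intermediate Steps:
$d{\left(k \right)} = -72$ ($d{\left(k \right)} = 24 - 96 = -72$)
$u{\left(p \right)} = 48$ ($u{\left(p \right)} = - 3 \left(6 \left(-2\right) - 4\right) = - 3 \left(-12 - 4\right) = \left(-3\right) \left(-16\right) = 48$)
$r = -18$ ($r = - 2 \left(-5 + 8\right)^{2} = - 2 \cdot 3^{2} = \left(-2\right) 9 = -18$)
$S{\left(t,K \right)} = 0$ ($S{\left(t,K \right)} = \frac{0}{t} = 0$)
$\frac{1}{d{\left(89 \right)} + S{\left(r,y{\left(u{\left(-5 \right)} \right)} \right)}} = \frac{1}{-72 + 0} = \frac{1}{-72} = - \frac{1}{72}$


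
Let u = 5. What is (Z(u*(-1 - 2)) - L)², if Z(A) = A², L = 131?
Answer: 8836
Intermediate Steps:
(Z(u*(-1 - 2)) - L)² = ((5*(-1 - 2))² - 1*131)² = ((5*(-3))² - 131)² = ((-15)² - 131)² = (225 - 131)² = 94² = 8836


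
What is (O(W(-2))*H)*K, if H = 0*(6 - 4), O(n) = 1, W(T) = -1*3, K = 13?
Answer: 0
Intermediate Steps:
W(T) = -3
H = 0 (H = 0*2 = 0)
(O(W(-2))*H)*K = (1*0)*13 = 0*13 = 0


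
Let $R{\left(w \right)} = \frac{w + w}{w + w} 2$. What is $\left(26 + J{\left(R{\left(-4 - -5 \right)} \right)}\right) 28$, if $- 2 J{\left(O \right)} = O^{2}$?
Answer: $672$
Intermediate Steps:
$R{\left(w \right)} = 2$ ($R{\left(w \right)} = \frac{2 w}{2 w} 2 = 2 w \frac{1}{2 w} 2 = 1 \cdot 2 = 2$)
$J{\left(O \right)} = - \frac{O^{2}}{2}$
$\left(26 + J{\left(R{\left(-4 - -5 \right)} \right)}\right) 28 = \left(26 - \frac{2^{2}}{2}\right) 28 = \left(26 - 2\right) 28 = 24 \cdot 28 = 672$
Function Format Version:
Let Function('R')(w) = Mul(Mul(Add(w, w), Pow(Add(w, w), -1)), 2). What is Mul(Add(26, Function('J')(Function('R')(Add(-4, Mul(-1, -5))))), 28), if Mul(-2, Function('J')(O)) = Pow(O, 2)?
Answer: 672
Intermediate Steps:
Function('R')(w) = 2 (Function('R')(w) = Mul(Mul(Mul(2, w), Pow(Mul(2, w), -1)), 2) = Mul(Mul(Mul(2, w), Mul(Rational(1, 2), Pow(w, -1))), 2) = Mul(1, 2) = 2)
Function('J')(O) = Mul(Rational(-1, 2), Pow(O, 2))
Mul(Add(26, Function('J')(Function('R')(Add(-4, Mul(-1, -5))))), 28) = Mul(Add(26, Mul(Rational(-1, 2), Pow(2, 2))), 28) = Mul(Add(26, Mul(Rational(-1, 2), 4)), 28) = Mul(Add(26, -2), 28) = Mul(24, 28) = 672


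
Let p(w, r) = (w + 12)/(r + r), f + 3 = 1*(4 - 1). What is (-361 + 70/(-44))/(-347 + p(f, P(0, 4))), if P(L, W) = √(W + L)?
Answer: 7977/7568 ≈ 1.0540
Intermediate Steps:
P(L, W) = √(L + W)
f = 0 (f = -3 + 1*(4 - 1) = -3 + 1*3 = -3 + 3 = 0)
p(w, r) = (12 + w)/(2*r) (p(w, r) = (12 + w)/((2*r)) = (12 + w)*(1/(2*r)) = (12 + w)/(2*r))
(-361 + 70/(-44))/(-347 + p(f, P(0, 4))) = (-361 + 70/(-44))/(-347 + (12 + 0)/(2*(√(0 + 4)))) = (-361 + 70*(-1/44))/(-347 + (½)*12/√4) = (-361 - 35/22)/(-347 + (½)*12/2) = -7977/(22*(-347 + (½)*(½)*12)) = -7977/(22*(-347 + 3)) = -7977/22/(-344) = -7977/22*(-1/344) = 7977/7568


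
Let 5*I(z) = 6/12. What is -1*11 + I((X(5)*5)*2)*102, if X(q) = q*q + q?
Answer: -⅘ ≈ -0.80000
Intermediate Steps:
X(q) = q + q² (X(q) = q² + q = q + q²)
I(z) = ⅒ (I(z) = (6/12)/5 = (6*(1/12))/5 = (⅕)*(½) = ⅒)
-1*11 + I((X(5)*5)*2)*102 = -1*11 + (⅒)*102 = -11 + 51/5 = -⅘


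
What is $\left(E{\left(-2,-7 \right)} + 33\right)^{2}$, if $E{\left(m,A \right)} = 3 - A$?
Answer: $1849$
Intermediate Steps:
$\left(E{\left(-2,-7 \right)} + 33\right)^{2} = \left(\left(3 - -7\right) + 33\right)^{2} = \left(\left(3 + 7\right) + 33\right)^{2} = \left(10 + 33\right)^{2} = 43^{2} = 1849$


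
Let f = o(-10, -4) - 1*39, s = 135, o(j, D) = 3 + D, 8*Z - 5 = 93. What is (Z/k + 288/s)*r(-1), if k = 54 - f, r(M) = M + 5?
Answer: 12767/1410 ≈ 9.0546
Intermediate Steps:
Z = 49/4 (Z = 5/8 + (1/8)*93 = 5/8 + 93/8 = 49/4 ≈ 12.250)
f = -40 (f = (3 - 4) - 1*39 = -1 - 39 = -40)
r(M) = 5 + M
k = 94 (k = 54 - 1*(-40) = 54 + 40 = 94)
(Z/k + 288/s)*r(-1) = ((49/4)/94 + 288/135)*(5 - 1) = ((49/4)*(1/94) + 288*(1/135))*4 = (49/376 + 32/15)*4 = (12767/5640)*4 = 12767/1410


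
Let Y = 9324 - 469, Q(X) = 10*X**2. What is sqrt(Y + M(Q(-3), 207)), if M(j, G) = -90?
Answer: sqrt(8765) ≈ 93.622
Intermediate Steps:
Y = 8855
sqrt(Y + M(Q(-3), 207)) = sqrt(8855 - 90) = sqrt(8765)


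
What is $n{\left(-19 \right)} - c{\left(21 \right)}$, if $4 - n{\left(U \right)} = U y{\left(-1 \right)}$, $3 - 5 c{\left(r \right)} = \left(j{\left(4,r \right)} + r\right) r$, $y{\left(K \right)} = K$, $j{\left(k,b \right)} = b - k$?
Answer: $144$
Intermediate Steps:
$c{\left(r \right)} = \frac{3}{5} - \frac{r \left(-4 + 2 r\right)}{5}$ ($c{\left(r \right)} = \frac{3}{5} - \frac{\left(\left(r - 4\right) + r\right) r}{5} = \frac{3}{5} - \frac{\left(\left(-4 + r\right) + r\right) r}{5} = \frac{3}{5} - \frac{\left(-4 + 2 r\right) r}{5} = \frac{3}{5} - \frac{r \left(-4 + 2 r\right)}{5}$)
$n{\left(U \right)} = 4 + U$ ($n{\left(U \right)} = 4 - U \left(-1\right) = 4 - - U = 4 + U$)
$n{\left(-19 \right)} - c{\left(21 \right)} = \left(4 - 19\right) - \left(\frac{3}{5} - \frac{21^{2}}{5} - \frac{21 \left(-4 + 21\right)}{5}\right) = -15 - \left(\frac{3}{5} - \frac{441}{5} - \frac{21}{5} \cdot 17\right) = -15 - \left(\frac{3}{5} - \frac{441}{5} - \frac{357}{5}\right) = -15 - -159 = -15 + 159 = 144$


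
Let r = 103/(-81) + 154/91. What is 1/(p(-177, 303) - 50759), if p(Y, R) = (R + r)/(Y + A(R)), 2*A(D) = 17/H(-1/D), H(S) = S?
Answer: -5796765/294238633639 ≈ -1.9701e-5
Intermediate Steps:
r = 443/1053 (r = 103*(-1/81) + 154*(1/91) = -103/81 + 22/13 = 443/1053 ≈ 0.42070)
A(D) = -17*D/2 (A(D) = (17/((-1/D)))/2 = (17*(-D))/2 = (-17*D)/2 = -17*D/2)
p(Y, R) = (443/1053 + R)/(Y - 17*R/2) (p(Y, R) = (R + 443/1053)/(Y - 17*R/2) = (443/1053 + R)/(Y - 17*R/2))
1/(p(-177, 303) - 50759) = 1/(2*(443 + 1053*303)/(1053*(-17*303 + 2*(-177))) - 50759) = 1/(2*(443 + 319059)/(1053*(-5151 - 354)) - 50759) = 1/((2/1053)*319502/(-5505) - 50759) = 1/((2/1053)*(-1/5505)*319502 - 50759) = 1/(-639004/5796765 - 50759) = 1/(-294238633639/5796765) = -5796765/294238633639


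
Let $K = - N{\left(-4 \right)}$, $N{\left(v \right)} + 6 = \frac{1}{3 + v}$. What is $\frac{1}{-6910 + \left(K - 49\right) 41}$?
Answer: $- \frac{1}{8632} \approx -0.00011585$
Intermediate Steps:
$N{\left(v \right)} = -6 + \frac{1}{3 + v}$
$K = 7$ ($K = - \frac{-17 - -24}{3 - 4} = - \frac{-17 + 24}{-1} = - \left(-1\right) 7 = \left(-1\right) \left(-7\right) = 7$)
$\frac{1}{-6910 + \left(K - 49\right) 41} = \frac{1}{-6910 + \left(7 - 49\right) 41} = \frac{1}{-6910 - 1722} = \frac{1}{-8632} = - \frac{1}{8632}$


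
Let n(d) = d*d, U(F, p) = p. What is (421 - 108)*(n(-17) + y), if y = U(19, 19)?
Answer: 96404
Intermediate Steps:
y = 19
n(d) = d²
(421 - 108)*(n(-17) + y) = (421 - 108)*((-17)² + 19) = 313*(289 + 19) = 313*308 = 96404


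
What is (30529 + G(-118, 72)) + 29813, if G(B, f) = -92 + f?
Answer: 60322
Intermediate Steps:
(30529 + G(-118, 72)) + 29813 = (30529 + (-92 + 72)) + 29813 = (30529 - 20) + 29813 = 30509 + 29813 = 60322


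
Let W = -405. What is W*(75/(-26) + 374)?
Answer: -3907845/26 ≈ -1.5030e+5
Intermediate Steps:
W*(75/(-26) + 374) = -405*(75/(-26) + 374) = -405*(75*(-1/26) + 374) = -405*(-75/26 + 374) = -405*9649/26 = -3907845/26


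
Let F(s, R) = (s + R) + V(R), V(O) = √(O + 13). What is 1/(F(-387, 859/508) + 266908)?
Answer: 68779911716/18331407149708525 - 1016*√947801/18331407149708525 ≈ 3.7520e-6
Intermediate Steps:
V(O) = √(13 + O)
F(s, R) = R + s + √(13 + R) (F(s, R) = (s + R) + √(13 + R) = (R + s) + √(13 + R) = R + s + √(13 + R))
1/(F(-387, 859/508) + 266908) = 1/((859/508 - 387 + √(13 + 859/508)) + 266908) = 1/((859/508 - 387 + √(7463/508)) + 266908) = 1/((859/508 - 387 + √947801/254) + 266908) = 1/((-195737/508 + √947801/254) + 266908) = 1/(135393527/508 + √947801/254)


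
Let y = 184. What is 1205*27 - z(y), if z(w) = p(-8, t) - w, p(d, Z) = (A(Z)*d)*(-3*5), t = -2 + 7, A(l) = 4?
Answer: 32239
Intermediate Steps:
t = 5
p(d, Z) = -60*d (p(d, Z) = (4*d)*(-3*5) = (4*d)*(-15) = -60*d)
z(w) = 480 - w (z(w) = -60*(-8) - w = 480 - w)
1205*27 - z(y) = 1205*27 - (480 - 1*184) = 32535 - (480 - 184) = 32535 - 1*296 = 32535 - 296 = 32239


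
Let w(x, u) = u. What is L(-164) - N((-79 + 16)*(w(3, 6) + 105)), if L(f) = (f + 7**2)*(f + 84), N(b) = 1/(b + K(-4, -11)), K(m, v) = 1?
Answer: 64326401/6992 ≈ 9200.0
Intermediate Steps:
N(b) = 1/(1 + b) (N(b) = 1/(b + 1) = 1/(1 + b))
L(f) = (49 + f)*(84 + f) (L(f) = (f + 49)*(84 + f) = (49 + f)*(84 + f))
L(-164) - N((-79 + 16)*(w(3, 6) + 105)) = (4116 + (-164)**2 + 133*(-164)) - 1/(1 + (-79 + 16)*(6 + 105)) = (4116 + 26896 - 21812) - 1/(1 - 63*111) = 9200 - 1/(1 - 6993) = 9200 - 1/(-6992) = 9200 - 1*(-1/6992) = 9200 + 1/6992 = 64326401/6992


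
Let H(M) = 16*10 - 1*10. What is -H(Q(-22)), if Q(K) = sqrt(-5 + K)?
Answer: -150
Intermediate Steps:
H(M) = 150 (H(M) = 160 - 10 = 150)
-H(Q(-22)) = -1*150 = -150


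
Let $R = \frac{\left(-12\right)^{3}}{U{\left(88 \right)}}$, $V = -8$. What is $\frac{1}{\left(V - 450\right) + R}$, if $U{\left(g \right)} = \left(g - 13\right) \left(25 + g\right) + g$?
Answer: $- \frac{8563}{3923582} \approx -0.0021824$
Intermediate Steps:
$U{\left(g \right)} = g + \left(-13 + g\right) \left(25 + g\right)$ ($U{\left(g \right)} = \left(-13 + g\right) \left(25 + g\right) + g = g + \left(-13 + g\right) \left(25 + g\right)$)
$R = - \frac{1728}{8563}$ ($R = \frac{\left(-12\right)^{3}}{-325 + 88^{2} + 13 \cdot 88} = - \frac{1728}{-325 + 7744 + 1144} = - \frac{1728}{8563} \approx -0.2018$)
$\frac{1}{\left(V - 450\right) + R} = \frac{1}{\left(-8 - 450\right) - \frac{1728}{8563}} = \frac{1}{-458 - \frac{1728}{8563}} = \frac{1}{- \frac{3923582}{8563}} = - \frac{8563}{3923582}$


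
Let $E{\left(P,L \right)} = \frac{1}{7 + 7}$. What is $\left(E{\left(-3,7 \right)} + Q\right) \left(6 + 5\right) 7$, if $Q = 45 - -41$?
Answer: $\frac{13255}{2} \approx 6627.5$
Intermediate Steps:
$Q = 86$ ($Q = 45 + 41 = 86$)
$E{\left(P,L \right)} = \frac{1}{14}$
$\left(E{\left(-3,7 \right)} + Q\right) \left(6 + 5\right) 7 = \left(\frac{1}{14} + 86\right) \left(6 + 5\right) 7 = \frac{1205 \cdot 11 \cdot 7}{14} = \frac{1205}{14} \cdot 77 = \frac{13255}{2}$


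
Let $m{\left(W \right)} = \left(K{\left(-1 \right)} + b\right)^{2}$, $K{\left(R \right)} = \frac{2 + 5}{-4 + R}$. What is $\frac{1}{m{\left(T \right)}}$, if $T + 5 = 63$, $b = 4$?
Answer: $\frac{25}{169} \approx 0.14793$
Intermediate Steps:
$T = 58$ ($T = -5 + 63 = 58$)
$K{\left(R \right)} = \frac{7}{-4 + R}$
$m{\left(W \right)} = \frac{169}{25}$ ($m{\left(W \right)} = \left(\frac{7}{-4 - 1} + 4\right)^{2} = \left(\frac{7}{-5} + 4\right)^{2} = \left(7 \left(- \frac{1}{5}\right) + 4\right)^{2} = \left(- \frac{7}{5} + 4\right)^{2} = \left(\frac{13}{5}\right)^{2} = \frac{169}{25}$)
$\frac{1}{m{\left(T \right)}} = \frac{1}{\frac{169}{25}} = \frac{25}{169}$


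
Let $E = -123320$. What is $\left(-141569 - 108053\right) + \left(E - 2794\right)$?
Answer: $-375736$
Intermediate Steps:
$\left(-141569 - 108053\right) + \left(E - 2794\right) = \left(-141569 - 108053\right) - 126114 = -249622 - 126114 = -375736$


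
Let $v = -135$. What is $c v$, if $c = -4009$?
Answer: $541215$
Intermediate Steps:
$c v = \left(-4009\right) \left(-135\right) = 541215$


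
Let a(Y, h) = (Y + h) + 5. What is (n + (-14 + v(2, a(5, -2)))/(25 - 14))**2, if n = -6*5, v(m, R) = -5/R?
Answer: 7601049/7744 ≈ 981.54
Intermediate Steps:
a(Y, h) = 5 + Y + h
n = -30
(n + (-14 + v(2, a(5, -2)))/(25 - 14))**2 = (-30 + (-14 - 5/(5 + 5 - 2))/(25 - 14))**2 = (-30 + (-14 - 5/8)/11)**2 = (-30 + (-14 - 5*1/8)*(1/11))**2 = (-30 + (-14 - 5/8)*(1/11))**2 = (-30 - 117/8*1/11)**2 = (-30 - 117/88)**2 = (-2757/88)**2 = 7601049/7744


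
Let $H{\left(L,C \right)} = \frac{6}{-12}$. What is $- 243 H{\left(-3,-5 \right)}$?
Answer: $\frac{243}{2} \approx 121.5$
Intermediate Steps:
$H{\left(L,C \right)} = - \frac{1}{2}$ ($H{\left(L,C \right)} = 6 \left(- \frac{1}{12}\right) = - \frac{1}{2}$)
$- 243 H{\left(-3,-5 \right)} = \left(-243\right) \left(- \frac{1}{2}\right) = \frac{243}{2}$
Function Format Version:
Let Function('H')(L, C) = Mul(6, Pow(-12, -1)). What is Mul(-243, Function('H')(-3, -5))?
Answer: Rational(243, 2) ≈ 121.50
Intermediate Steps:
Function('H')(L, C) = Rational(-1, 2) (Function('H')(L, C) = Mul(6, Rational(-1, 12)) = Rational(-1, 2))
Mul(-243, Function('H')(-3, -5)) = Mul(-243, Rational(-1, 2)) = Rational(243, 2)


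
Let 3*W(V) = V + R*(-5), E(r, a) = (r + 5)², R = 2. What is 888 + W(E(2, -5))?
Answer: 901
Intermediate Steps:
E(r, a) = (5 + r)²
W(V) = -10/3 + V/3 (W(V) = (V + 2*(-5))/3 = (V - 10)/3 = (-10 + V)/3 = -10/3 + V/3)
888 + W(E(2, -5)) = 888 + (-10/3 + (5 + 2)²/3) = 888 + (-10/3 + (⅓)*7²) = 888 + (-10/3 + (⅓)*49) = 888 + (-10/3 + 49/3) = 888 + 13 = 901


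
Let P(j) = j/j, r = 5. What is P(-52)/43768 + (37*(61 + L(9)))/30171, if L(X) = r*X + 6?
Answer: 181404763/1320524328 ≈ 0.13737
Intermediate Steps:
P(j) = 1
L(X) = 6 + 5*X (L(X) = 5*X + 6 = 6 + 5*X)
P(-52)/43768 + (37*(61 + L(9)))/30171 = 1/43768 + (37*(61 + (6 + 5*9)))/30171 = 1*(1/43768) + (37*(61 + (6 + 45)))*(1/30171) = 1/43768 + (37*(61 + 51))*(1/30171) = 1/43768 + (37*112)*(1/30171) = 1/43768 + 4144*(1/30171) = 1/43768 + 4144/30171 = 181404763/1320524328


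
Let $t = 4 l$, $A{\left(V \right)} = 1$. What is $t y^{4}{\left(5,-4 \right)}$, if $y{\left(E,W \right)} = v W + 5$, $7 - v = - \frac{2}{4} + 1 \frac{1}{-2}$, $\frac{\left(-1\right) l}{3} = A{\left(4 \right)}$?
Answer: $-6377292$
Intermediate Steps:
$l = -3$ ($l = \left(-3\right) 1 = -3$)
$v = 8$ ($v = 7 - \left(- \frac{2}{4} + 1 \frac{1}{-2}\right) = 7 - \left(\left(-2\right) \frac{1}{4} + 1 \left(- \frac{1}{2}\right)\right) = 7 - \left(- \frac{1}{2} - \frac{1}{2}\right) = 7 - -1 = 7 + 1 = 8$)
$y{\left(E,W \right)} = 5 + 8 W$ ($y{\left(E,W \right)} = 8 W + 5 = 5 + 8 W$)
$t = -12$ ($t = 4 \left(-3\right) = -12$)
$t y^{4}{\left(5,-4 \right)} = - 12 \left(5 + 8 \left(-4\right)\right)^{4} = - 12 \left(5 - 32\right)^{4} = - 12 \left(-27\right)^{4} = \left(-12\right) 531441 = -6377292$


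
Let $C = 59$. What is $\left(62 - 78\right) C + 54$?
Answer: $-890$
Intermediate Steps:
$\left(62 - 78\right) C + 54 = \left(62 - 78\right) 59 + 54 = \left(-16\right) 59 + 54 = -944 + 54 = -890$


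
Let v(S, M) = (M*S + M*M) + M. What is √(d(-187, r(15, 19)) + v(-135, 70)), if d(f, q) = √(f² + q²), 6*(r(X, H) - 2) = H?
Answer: √(-161280 + 6*√1259845)/6 ≈ 65.521*I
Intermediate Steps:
r(X, H) = 2 + H/6
v(S, M) = M + M² + M*S (v(S, M) = (M*S + M²) + M = (M² + M*S) + M = M + M² + M*S)
√(d(-187, r(15, 19)) + v(-135, 70)) = √(√((-187)² + (2 + (⅙)*19)²) + 70*(1 + 70 - 135)) = √(√(34969 + (2 + 19/6)²) + 70*(-64)) = √(√(34969 + (31/6)²) - 4480) = √(√(34969 + 961/36) - 4480) = √(√(1259845/36) - 4480) = √(√1259845/6 - 4480) = √(-4480 + √1259845/6)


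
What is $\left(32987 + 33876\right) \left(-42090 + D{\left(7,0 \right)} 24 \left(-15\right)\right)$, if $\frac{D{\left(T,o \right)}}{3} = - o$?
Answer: $-2814263670$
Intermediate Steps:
$D{\left(T,o \right)} = - 3 o$ ($D{\left(T,o \right)} = 3 \left(- o\right) = - 3 o$)
$\left(32987 + 33876\right) \left(-42090 + D{\left(7,0 \right)} 24 \left(-15\right)\right) = \left(32987 + 33876\right) \left(-42090 + \left(-3\right) 0 \cdot 24 \left(-15\right)\right) = 66863 \left(-42090 + 0 \cdot 24 \left(-15\right)\right) = 66863 \left(-42090 + 0 \left(-15\right)\right) = 66863 \left(-42090 + 0\right) = 66863 \left(-42090\right) = -2814263670$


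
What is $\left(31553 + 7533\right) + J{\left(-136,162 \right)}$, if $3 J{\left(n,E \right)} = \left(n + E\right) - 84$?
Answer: $\frac{117200}{3} \approx 39067.0$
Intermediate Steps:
$J{\left(n,E \right)} = -28 + \frac{E}{3} + \frac{n}{3}$ ($J{\left(n,E \right)} = \frac{\left(n + E\right) - 84}{3} = \frac{\left(E + n\right) - 84}{3} = \frac{-84 + E + n}{3} = -28 + \frac{E}{3} + \frac{n}{3}$)
$\left(31553 + 7533\right) + J{\left(-136,162 \right)} = \left(31553 + 7533\right) + \left(-28 + \frac{1}{3} \cdot 162 + \frac{1}{3} \left(-136\right)\right) = 39086 - \frac{58}{3} = \frac{117200}{3}$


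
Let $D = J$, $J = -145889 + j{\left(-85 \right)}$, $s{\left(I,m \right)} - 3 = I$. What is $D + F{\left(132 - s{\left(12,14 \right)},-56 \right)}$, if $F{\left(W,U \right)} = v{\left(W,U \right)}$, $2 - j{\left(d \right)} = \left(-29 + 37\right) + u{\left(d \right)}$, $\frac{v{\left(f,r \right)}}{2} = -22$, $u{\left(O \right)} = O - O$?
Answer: $-145939$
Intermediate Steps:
$u{\left(O \right)} = 0$
$v{\left(f,r \right)} = -44$ ($v{\left(f,r \right)} = 2 \left(-22\right) = -44$)
$s{\left(I,m \right)} = 3 + I$
$j{\left(d \right)} = -6$ ($j{\left(d \right)} = 2 - \left(\left(-29 + 37\right) + 0\right) = 2 - \left(8 + 0\right) = 2 - 8 = -6$)
$F{\left(W,U \right)} = -44$
$J = -145895$ ($J = -145889 - 6 = -145895$)
$D = -145895$
$D + F{\left(132 - s{\left(12,14 \right)},-56 \right)} = -145895 - 44 = -145939$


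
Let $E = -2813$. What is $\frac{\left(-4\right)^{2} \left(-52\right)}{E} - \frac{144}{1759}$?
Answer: $\frac{1058416}{4948067} \approx 0.2139$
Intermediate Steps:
$\frac{\left(-4\right)^{2} \left(-52\right)}{E} - \frac{144}{1759} = \frac{\left(-4\right)^{2} \left(-52\right)}{-2813} - \frac{144}{1759} = 16 \left(-52\right) \left(- \frac{1}{2813}\right) - \frac{144}{1759} = \left(-832\right) \left(- \frac{1}{2813}\right) - \frac{144}{1759} = \frac{832}{2813} - \frac{144}{1759} = \frac{1058416}{4948067}$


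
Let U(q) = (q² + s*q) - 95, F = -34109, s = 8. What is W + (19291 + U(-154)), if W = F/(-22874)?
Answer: 953422429/22874 ≈ 41682.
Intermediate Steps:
U(q) = -95 + q² + 8*q (U(q) = (q² + 8*q) - 95 = -95 + q² + 8*q)
W = 34109/22874 (W = -34109/(-22874) = -34109*(-1/22874) = 34109/22874 ≈ 1.4912)
W + (19291 + U(-154)) = 34109/22874 + (19291 + (-95 + (-154)² + 8*(-154))) = 34109/22874 + (19291 + (-95 + 23716 - 1232)) = 34109/22874 + (19291 + 22389) = 34109/22874 + 41680 = 953422429/22874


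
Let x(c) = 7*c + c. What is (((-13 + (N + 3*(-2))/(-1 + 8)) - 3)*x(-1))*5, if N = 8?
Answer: 4400/7 ≈ 628.57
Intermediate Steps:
x(c) = 8*c
(((-13 + (N + 3*(-2))/(-1 + 8)) - 3)*x(-1))*5 = (((-13 + (8 + 3*(-2))/(-1 + 8)) - 3)*(8*(-1)))*5 = (((-13 + (8 - 6)/7) - 3)*(-8))*5 = (((-13 + 2*(⅐)) - 3)*(-8))*5 = (((-13 + 2/7) - 3)*(-8))*5 = ((-89/7 - 3)*(-8))*5 = -110/7*(-8)*5 = (880/7)*5 = 4400/7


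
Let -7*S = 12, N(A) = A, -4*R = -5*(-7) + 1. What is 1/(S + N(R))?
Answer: -7/75 ≈ -0.093333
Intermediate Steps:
R = -9 (R = -(-5*(-7) + 1)/4 = -(35 + 1)/4 = -¼*36 = -9)
S = -12/7 (S = -⅐*12 = -12/7 ≈ -1.7143)
1/(S + N(R)) = 1/(-12/7 - 9) = 1/(-75/7) = -7/75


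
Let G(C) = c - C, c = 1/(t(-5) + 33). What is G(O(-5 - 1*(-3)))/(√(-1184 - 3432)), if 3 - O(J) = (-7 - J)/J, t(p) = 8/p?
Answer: 147*I*√1154/724712 ≈ 0.0068906*I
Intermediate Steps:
c = 5/157 (c = 1/(8/(-5) + 33) = 1/(8*(-⅕) + 33) = 1/(-8/5 + 33) = 1/(157/5) = 5/157 ≈ 0.031847)
O(J) = 3 - (-7 - J)/J
G(C) = 5/157 - C
G(O(-5 - 1*(-3)))/(√(-1184 - 3432)) = (5/157 - (4 + 7/(-5 - 1*(-3))))/(√(-1184 - 3432)) = (5/157 - (4 + 7/(-5 + 3)))/(√(-4616)) = (5/157 - (4 + 7/(-2)))/((2*I*√1154)) = (5/157 - (4 + 7*(-½)))*(-I*√1154/2308) = (5/157 - (4 - 7/2))*(-I*√1154/2308) = (5/157 - 1*½)*(-I*√1154/2308) = (5/157 - ½)*(-I*√1154/2308) = -(-147)*I*√1154/724712 = 147*I*√1154/724712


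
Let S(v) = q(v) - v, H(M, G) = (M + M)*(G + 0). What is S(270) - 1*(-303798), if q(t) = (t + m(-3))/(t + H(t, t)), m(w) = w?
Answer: 14778778409/48690 ≈ 3.0353e+5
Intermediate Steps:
H(M, G) = 2*G*M (H(M, G) = (2*M)*G = 2*G*M)
q(t) = (-3 + t)/(t + 2*t²) (q(t) = (t - 3)/(t + 2*t*t) = (-3 + t)/(t + 2*t²))
S(v) = -v + (-3 + v)/(v*(1 + 2*v)) (S(v) = (-3 + v)/(v*(1 + 2*v)) - v = -v + (-3 + v)/(v*(1 + 2*v)))
S(270) - 1*(-303798) = (-3 + 270 - 1*270²*(1 + 2*270))/(270*(1 + 2*270)) - 1*(-303798) = (-3 + 270 - 1*72900*(1 + 540))/(270*(1 + 540)) + 303798 = (1/270)*(-3 + 270 - 1*72900*541)/541 + 303798 = (1/270)*(1/541)*(-3 + 270 - 39438900) + 303798 = (1/270)*(1/541)*(-39438633) + 303798 = -13146211/48690 + 303798 = 14778778409/48690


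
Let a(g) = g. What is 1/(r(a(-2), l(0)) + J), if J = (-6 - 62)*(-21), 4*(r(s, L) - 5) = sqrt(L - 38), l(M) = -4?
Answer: 11464/16427933 - 2*I*sqrt(42)/16427933 ≈ 0.00069784 - 7.8899e-7*I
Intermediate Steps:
r(s, L) = 5 + sqrt(-38 + L)/4 (r(s, L) = 5 + sqrt(L - 38)/4 = 5 + sqrt(-38 + L)/4)
J = 1428 (J = -68*(-21) = 1428)
1/(r(a(-2), l(0)) + J) = 1/((5 + sqrt(-38 - 4)/4) + 1428) = 1/((5 + sqrt(-42)/4) + 1428) = 1/((5 + (I*sqrt(42))/4) + 1428) = 1/((5 + I*sqrt(42)/4) + 1428) = 1/(1433 + I*sqrt(42)/4)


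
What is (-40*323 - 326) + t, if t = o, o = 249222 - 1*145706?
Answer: 90270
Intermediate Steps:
o = 103516 (o = 249222 - 145706 = 103516)
t = 103516
(-40*323 - 326) + t = (-40*323 - 326) + 103516 = (-12920 - 326) + 103516 = -13246 + 103516 = 90270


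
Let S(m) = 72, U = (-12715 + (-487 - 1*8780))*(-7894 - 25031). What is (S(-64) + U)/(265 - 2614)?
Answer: -241252474/783 ≈ -3.0811e+5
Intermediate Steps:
U = 723757350 (U = (-12715 + (-487 - 8780))*(-32925) = (-12715 - 9267)*(-32925) = -21982*(-32925) = 723757350)
(S(-64) + U)/(265 - 2614) = (72 + 723757350)/(265 - 2614) = 723757422/(-2349) = 723757422*(-1/2349) = -241252474/783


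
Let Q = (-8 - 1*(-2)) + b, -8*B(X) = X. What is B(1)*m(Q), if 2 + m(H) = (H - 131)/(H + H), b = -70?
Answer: 97/1216 ≈ 0.079770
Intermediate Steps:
B(X) = -X/8
Q = -76 (Q = (-8 - 1*(-2)) - 70 = (-8 + 2) - 70 = -6 - 70 = -76)
m(H) = -2 + (-131 + H)/(2*H) (m(H) = -2 + (H - 131)/(H + H) = -2 + (-131 + H)/((2*H)) = -2 + (-131 + H)*(1/(2*H)) = -2 + (-131 + H)/(2*H))
B(1)*m(Q) = (-1/8*1)*((1/2)*(-131 - 3*(-76))/(-76)) = -(-1)*(-131 + 228)/(16*76) = -(-1)*97/(16*76) = -1/8*(-97/152) = 97/1216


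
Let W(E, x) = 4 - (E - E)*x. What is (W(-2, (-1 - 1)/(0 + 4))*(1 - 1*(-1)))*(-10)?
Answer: -80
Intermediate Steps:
W(E, x) = 4 (W(E, x) = 4 - 0*x = 4 - 1*0 = 4 + 0 = 4)
(W(-2, (-1 - 1)/(0 + 4))*(1 - 1*(-1)))*(-10) = (4*(1 - 1*(-1)))*(-10) = (4*(1 + 1))*(-10) = (4*2)*(-10) = 8*(-10) = -80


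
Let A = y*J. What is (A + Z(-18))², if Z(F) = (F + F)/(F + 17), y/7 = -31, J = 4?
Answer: 692224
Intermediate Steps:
y = -217 (y = 7*(-31) = -217)
Z(F) = 2*F/(17 + F) (Z(F) = (2*F)/(17 + F) = 2*F/(17 + F))
A = -868 (A = -217*4 = -868)
(A + Z(-18))² = (-868 + 2*(-18)/(17 - 18))² = (-868 + 2*(-18)/(-1))² = (-868 + 2*(-18)*(-1))² = (-868 + 36)² = (-832)² = 692224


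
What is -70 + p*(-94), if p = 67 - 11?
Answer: -5334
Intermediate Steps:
p = 56
-70 + p*(-94) = -70 + 56*(-94) = -70 - 5264 = -5334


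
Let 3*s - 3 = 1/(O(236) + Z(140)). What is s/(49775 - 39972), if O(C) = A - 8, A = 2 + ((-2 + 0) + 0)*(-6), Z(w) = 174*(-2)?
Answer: 1025/10057878 ≈ 0.00010191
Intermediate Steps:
Z(w) = -348
A = 14 (A = 2 + (-2 + 0)*(-6) = 2 - 2*(-6) = 2 + 12 = 14)
O(C) = 6 (O(C) = 14 - 8 = 6)
s = 1025/1026 (s = 1 + 1/(3*(6 - 348)) = 1 + (⅓)/(-342) = 1 + (⅓)*(-1/342) = 1 - 1/1026 = 1025/1026 ≈ 0.99903)
s/(49775 - 39972) = 1025/(1026*(49775 - 39972)) = (1025/1026)/9803 = (1025/1026)*(1/9803) = 1025/10057878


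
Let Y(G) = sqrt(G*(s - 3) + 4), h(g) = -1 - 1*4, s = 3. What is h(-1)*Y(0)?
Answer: -10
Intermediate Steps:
h(g) = -5 (h(g) = -1 - 4 = -5)
Y(G) = 2 (Y(G) = sqrt(G*(3 - 3) + 4) = sqrt(G*0 + 4) = sqrt(0 + 4) = sqrt(4) = 2)
h(-1)*Y(0) = -5*2 = -10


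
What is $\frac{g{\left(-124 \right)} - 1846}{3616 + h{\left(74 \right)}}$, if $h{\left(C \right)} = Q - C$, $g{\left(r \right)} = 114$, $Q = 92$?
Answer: $- \frac{866}{1817} \approx -0.47661$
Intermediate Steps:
$h{\left(C \right)} = 92 - C$
$\frac{g{\left(-124 \right)} - 1846}{3616 + h{\left(74 \right)}} = \frac{114 - 1846}{3616 + \left(92 - 74\right)} = - \frac{1732}{3616 + \left(92 - 74\right)} = - \frac{1732}{3616 + 18} = - \frac{1732}{3634} = \left(-1732\right) \frac{1}{3634} = - \frac{866}{1817}$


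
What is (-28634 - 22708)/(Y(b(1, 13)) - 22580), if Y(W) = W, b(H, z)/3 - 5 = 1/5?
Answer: 128355/56411 ≈ 2.2754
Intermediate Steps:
b(H, z) = 78/5 (b(H, z) = 15 + 3/5 = 15 + 3*(⅕) = 15 + ⅗ = 78/5)
(-28634 - 22708)/(Y(b(1, 13)) - 22580) = (-28634 - 22708)/(78/5 - 22580) = -51342/(-112822/5) = -51342*(-5/112822) = 128355/56411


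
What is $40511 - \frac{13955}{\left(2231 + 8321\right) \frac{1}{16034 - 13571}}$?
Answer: $\frac{393100907}{10552} \approx 37254.0$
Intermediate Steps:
$40511 - \frac{13955}{\left(2231 + 8321\right) \frac{1}{16034 - 13571}} = 40511 - \frac{13955}{10552 \cdot \frac{1}{2463}} = 40511 - \frac{13955}{\frac{10552}{2463}} = 40511 - 13955 \cdot \frac{2463}{10552} = 40511 - \frac{34371165}{10552} = \frac{393100907}{10552}$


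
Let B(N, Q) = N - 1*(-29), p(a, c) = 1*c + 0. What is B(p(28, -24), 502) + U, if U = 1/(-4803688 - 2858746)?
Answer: 38312169/7662434 ≈ 5.0000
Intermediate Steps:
p(a, c) = c (p(a, c) = c + 0 = c)
U = -1/7662434 (U = 1/(-7662434) = -1/7662434 ≈ -1.3051e-7)
B(N, Q) = 29 + N (B(N, Q) = N + 29 = 29 + N)
B(p(28, -24), 502) + U = (29 - 24) - 1/7662434 = 5 - 1/7662434 = 38312169/7662434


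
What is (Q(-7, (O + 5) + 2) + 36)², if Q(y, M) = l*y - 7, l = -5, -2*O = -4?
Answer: 4096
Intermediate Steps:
O = 2 (O = -½*(-4) = 2)
Q(y, M) = -7 - 5*y (Q(y, M) = -5*y - 7 = -7 - 5*y)
(Q(-7, (O + 5) + 2) + 36)² = ((-7 - 5*(-7)) + 36)² = ((-7 + 35) + 36)² = (28 + 36)² = 64² = 4096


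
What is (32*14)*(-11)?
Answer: -4928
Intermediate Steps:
(32*14)*(-11) = 448*(-11) = -4928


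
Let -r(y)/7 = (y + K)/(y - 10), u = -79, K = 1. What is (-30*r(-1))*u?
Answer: 0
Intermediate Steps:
r(y) = -7*(1 + y)/(-10 + y) (r(y) = -7*(y + 1)/(y - 10) = -7*(1 + y)/(-10 + y))
(-30*r(-1))*u = -210*(-1 - 1*(-1))/(-10 - 1)*(-79) = -210*(-1 + 1)/(-11)*(-79) = -210*(-1)*0/11*(-79) = -30*0*(-79) = 0*(-79) = 0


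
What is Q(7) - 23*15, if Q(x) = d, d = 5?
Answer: -340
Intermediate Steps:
Q(x) = 5
Q(7) - 23*15 = 5 - 23*15 = 5 - 345 = -340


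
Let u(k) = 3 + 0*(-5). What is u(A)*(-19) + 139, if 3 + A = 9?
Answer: 82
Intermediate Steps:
A = 6 (A = -3 + 9 = 6)
u(k) = 3 (u(k) = 3 + 0 = 3)
u(A)*(-19) + 139 = 3*(-19) + 139 = -57 + 139 = 82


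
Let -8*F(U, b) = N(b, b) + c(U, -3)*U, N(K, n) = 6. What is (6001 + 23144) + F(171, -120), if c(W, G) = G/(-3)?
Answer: 232983/8 ≈ 29123.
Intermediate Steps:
c(W, G) = -G/3 (c(W, G) = G*(-⅓) = -G/3)
F(U, b) = -¾ - U/8 (F(U, b) = -(6 + (-⅓*(-3))*U)/8 = -(6 + 1*U)/8 = -(6 + U)/8 = -¾ - U/8)
(6001 + 23144) + F(171, -120) = (6001 + 23144) + (-¾ - ⅛*171) = 29145 + (-¾ - 171/8) = 29145 - 177/8 = 232983/8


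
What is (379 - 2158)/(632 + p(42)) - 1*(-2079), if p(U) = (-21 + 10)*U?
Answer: 351651/170 ≈ 2068.5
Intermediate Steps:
p(U) = -11*U
(379 - 2158)/(632 + p(42)) - 1*(-2079) = (379 - 2158)/(632 - 11*42) - 1*(-2079) = -1779/(632 - 462) + 2079 = -1779/170 + 2079 = 351651/170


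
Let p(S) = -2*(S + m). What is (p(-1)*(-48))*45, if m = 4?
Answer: 12960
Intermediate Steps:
p(S) = -8 - 2*S (p(S) = -2*(S + 4) = -2*(4 + S) = -8 - 2*S)
(p(-1)*(-48))*45 = ((-8 - 2*(-1))*(-48))*45 = ((-8 + 2)*(-48))*45 = -6*(-48)*45 = 288*45 = 12960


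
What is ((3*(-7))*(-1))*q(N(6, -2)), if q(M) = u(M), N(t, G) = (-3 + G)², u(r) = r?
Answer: 525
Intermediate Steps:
q(M) = M
((3*(-7))*(-1))*q(N(6, -2)) = ((3*(-7))*(-1))*(-3 - 2)² = -21*(-1)*(-5)² = 21*25 = 525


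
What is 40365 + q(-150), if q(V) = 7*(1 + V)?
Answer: 39322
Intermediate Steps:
q(V) = 7 + 7*V
40365 + q(-150) = 40365 + (7 + 7*(-150)) = 40365 + (7 - 1050) = 40365 - 1043 = 39322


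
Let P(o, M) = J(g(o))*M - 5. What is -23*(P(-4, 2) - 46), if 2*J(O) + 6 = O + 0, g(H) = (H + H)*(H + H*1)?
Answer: -161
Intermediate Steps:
g(H) = 4*H² (g(H) = (2*H)*(H + H) = (2*H)*(2*H) = 4*H²)
J(O) = -3 + O/2 (J(O) = -3 + (O + 0)/2 = -3 + O/2)
P(o, M) = -5 + M*(-3 + 2*o²) (P(o, M) = (-3 + (4*o²)/2)*M - 5 = (-3 + 2*o²)*M - 5 = M*(-3 + 2*o²) - 5 = -5 + M*(-3 + 2*o²))
-23*(P(-4, 2) - 46) = -23*((-5 + 2*(-3 + 2*(-4)²)) - 46) = -23*((-5 + 2*(-3 + 2*16)) - 46) = -23*((-5 + 2*(-3 + 32)) - 46) = -23*((-5 + 2*29) - 46) = -23*((-5 + 58) - 46) = -23*(53 - 46) = -23*7 = -161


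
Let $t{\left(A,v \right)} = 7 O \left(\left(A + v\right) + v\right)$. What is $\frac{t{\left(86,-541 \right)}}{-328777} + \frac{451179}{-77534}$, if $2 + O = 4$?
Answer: $- \frac{147256143987}{25491395918} \approx -5.7767$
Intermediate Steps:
$O = 2$ ($O = -2 + 4 = 2$)
$t{\left(A,v \right)} = 14 A + 28 v$ ($t{\left(A,v \right)} = 7 \cdot 2 \left(\left(A + v\right) + v\right) = 14 \left(A + 2 v\right) = 14 A + 28 v$)
$\frac{t{\left(86,-541 \right)}}{-328777} + \frac{451179}{-77534} = \frac{14 \cdot 86 + 28 \left(-541\right)}{-328777} + \frac{451179}{-77534} = \left(1204 - 15148\right) \left(- \frac{1}{328777}\right) + 451179 \left(- \frac{1}{77534}\right) = \left(-13944\right) \left(- \frac{1}{328777}\right) - \frac{451179}{77534} = \frac{13944}{328777} - \frac{451179}{77534} = - \frac{147256143987}{25491395918}$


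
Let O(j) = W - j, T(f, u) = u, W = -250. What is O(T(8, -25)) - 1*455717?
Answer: -455942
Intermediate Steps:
O(j) = -250 - j
O(T(8, -25)) - 1*455717 = (-250 - 1*(-25)) - 1*455717 = (-250 + 25) - 455717 = -225 - 455717 = -455942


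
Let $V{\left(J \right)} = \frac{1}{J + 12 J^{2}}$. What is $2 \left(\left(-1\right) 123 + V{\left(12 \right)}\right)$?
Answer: $- \frac{214019}{870} \approx -246.0$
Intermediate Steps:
$2 \left(\left(-1\right) 123 + V{\left(12 \right)}\right) = 2 \left(\left(-1\right) 123 + \frac{1}{12 \left(1 + 12 \cdot 12\right)}\right) = 2 \left(-123 + \frac{1}{12 \left(1 + 144\right)}\right) = 2 \left(-123 + \frac{1}{12 \cdot 145}\right) = 2 \left(-123 + \frac{1}{12} \cdot \frac{1}{145}\right) = 2 \left(-123 + \frac{1}{1740}\right) = 2 \left(- \frac{214019}{1740}\right) = - \frac{214019}{870}$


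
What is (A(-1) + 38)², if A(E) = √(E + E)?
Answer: (38 + I*√2)² ≈ 1442.0 + 107.48*I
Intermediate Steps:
A(E) = √2*√E (A(E) = √(2*E) = √2*√E)
(A(-1) + 38)² = (√2*√(-1) + 38)² = (√2*I + 38)² = (I*√2 + 38)² = (38 + I*√2)²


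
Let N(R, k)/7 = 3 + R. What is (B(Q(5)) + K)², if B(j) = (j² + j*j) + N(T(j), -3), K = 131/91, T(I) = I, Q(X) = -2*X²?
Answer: 180788236864/8281 ≈ 2.1832e+7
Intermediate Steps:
N(R, k) = 21 + 7*R (N(R, k) = 7*(3 + R) = 21 + 7*R)
K = 131/91 (K = 131*(1/91) = 131/91 ≈ 1.4396)
B(j) = 21 + 2*j² + 7*j (B(j) = (j² + j*j) + (21 + 7*j) = (j² + j²) + (21 + 7*j) = 2*j² + (21 + 7*j) = 21 + 2*j² + 7*j)
(B(Q(5)) + K)² = ((21 + 2*(-2*5²)² + 7*(-2*5²)) + 131/91)² = ((21 + 2*(-2*25)² + 7*(-2*25)) + 131/91)² = ((21 + 2*(-50)² + 7*(-50)) + 131/91)² = ((21 + 2*2500 - 350) + 131/91)² = ((21 + 5000 - 350) + 131/91)² = (4671 + 131/91)² = (425192/91)² = 180788236864/8281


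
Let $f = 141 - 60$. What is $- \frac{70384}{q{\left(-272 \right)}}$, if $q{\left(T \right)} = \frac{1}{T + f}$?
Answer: $13443344$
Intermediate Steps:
$f = 81$
$q{\left(T \right)} = \frac{1}{81 + T}$ ($q{\left(T \right)} = \frac{1}{T + 81} = \frac{1}{81 + T}$)
$- \frac{70384}{q{\left(-272 \right)}} = - \frac{70384}{\frac{1}{81 - 272}} = - \frac{70384}{\frac{1}{-191}} = - \frac{70384}{- \frac{1}{191}} = \left(-70384\right) \left(-191\right) = 13443344$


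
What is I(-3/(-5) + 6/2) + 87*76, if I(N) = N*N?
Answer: 165624/25 ≈ 6625.0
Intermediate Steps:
I(N) = N**2
I(-3/(-5) + 6/2) + 87*76 = (-3/(-5) + 6/2)**2 + 87*76 = (-3*(-1/5) + 6*(1/2))**2 + 6612 = (3/5 + 3)**2 + 6612 = (18/5)**2 + 6612 = 324/25 + 6612 = 165624/25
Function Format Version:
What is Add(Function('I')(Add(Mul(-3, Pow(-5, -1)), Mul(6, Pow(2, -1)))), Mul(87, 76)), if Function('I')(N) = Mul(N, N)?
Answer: Rational(165624, 25) ≈ 6625.0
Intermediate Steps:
Function('I')(N) = Pow(N, 2)
Add(Function('I')(Add(Mul(-3, Pow(-5, -1)), Mul(6, Pow(2, -1)))), Mul(87, 76)) = Add(Pow(Add(Mul(-3, Pow(-5, -1)), Mul(6, Pow(2, -1))), 2), Mul(87, 76)) = Add(Pow(Add(Mul(-3, Rational(-1, 5)), Mul(6, Rational(1, 2))), 2), 6612) = Add(Pow(Add(Rational(3, 5), 3), 2), 6612) = Add(Pow(Rational(18, 5), 2), 6612) = Add(Rational(324, 25), 6612) = Rational(165624, 25)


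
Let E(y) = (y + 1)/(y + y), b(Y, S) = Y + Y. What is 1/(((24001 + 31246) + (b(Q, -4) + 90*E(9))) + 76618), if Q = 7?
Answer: 1/131929 ≈ 7.5798e-6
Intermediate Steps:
b(Y, S) = 2*Y
E(y) = (1 + y)/(2*y) (E(y) = (1 + y)/((2*y)) = (1 + y)*(1/(2*y)) = (1 + y)/(2*y))
1/(((24001 + 31246) + (b(Q, -4) + 90*E(9))) + 76618) = 1/(((24001 + 31246) + (2*7 + 90*((½)*(1 + 9)/9))) + 76618) = 1/((55247 + (14 + 90*((½)*(⅑)*10))) + 76618) = 1/((55247 + (14 + 90*(5/9))) + 76618) = 1/((55247 + (14 + 50)) + 76618) = 1/((55247 + 64) + 76618) = 1/(55311 + 76618) = 1/131929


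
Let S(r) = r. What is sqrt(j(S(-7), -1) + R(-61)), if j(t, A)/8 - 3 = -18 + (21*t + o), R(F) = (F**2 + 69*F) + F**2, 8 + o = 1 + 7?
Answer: sqrt(1937) ≈ 44.011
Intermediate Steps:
o = 0 (o = -8 + (1 + 7) = -8 + 8 = 0)
R(F) = 2*F**2 + 69*F
j(t, A) = -120 + 168*t (j(t, A) = 24 + 8*(-18 + (21*t + 0)) = 24 + 8*(-18 + 21*t) = 24 + (-144 + 168*t) = -120 + 168*t)
sqrt(j(S(-7), -1) + R(-61)) = sqrt((-120 + 168*(-7)) - 61*(69 + 2*(-61))) = sqrt((-120 - 1176) - 61*(69 - 122)) = sqrt(-1296 - 61*(-53)) = sqrt(-1296 + 3233) = sqrt(1937)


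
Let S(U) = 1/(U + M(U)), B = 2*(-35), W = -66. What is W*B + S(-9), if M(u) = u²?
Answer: 332641/72 ≈ 4620.0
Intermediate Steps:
B = -70
S(U) = 1/(U + U²)
W*B + S(-9) = -66*(-70) + 1/((-9)*(1 - 9)) = 4620 - ⅑/(-8) = 4620 - ⅑*(-⅛) = 4620 + 1/72 = 332641/72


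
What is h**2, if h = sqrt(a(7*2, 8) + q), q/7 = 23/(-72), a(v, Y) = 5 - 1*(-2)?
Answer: 343/72 ≈ 4.7639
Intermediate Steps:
a(v, Y) = 7 (a(v, Y) = 5 + 2 = 7)
q = -161/72 (q = 7*(23/(-72)) = 7*(23*(-1/72)) = 7*(-23/72) = -161/72 ≈ -2.2361)
h = 7*sqrt(14)/12 (h = sqrt(7 - 161/72) = sqrt(343/72) = 7*sqrt(14)/12 ≈ 2.1826)
h**2 = (7*sqrt(14)/12)**2 = 343/72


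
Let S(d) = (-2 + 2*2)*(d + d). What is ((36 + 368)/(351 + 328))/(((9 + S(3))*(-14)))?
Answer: -202/99813 ≈ -0.0020238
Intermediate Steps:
S(d) = 4*d (S(d) = (-2 + 4)*(2*d) = 2*(2*d) = 4*d)
((36 + 368)/(351 + 328))/(((9 + S(3))*(-14))) = ((36 + 368)/(351 + 328))/(((9 + 4*3)*(-14))) = (404/679)/(((9 + 12)*(-14))) = (404*(1/679))/((21*(-14))) = (404/679)/(-294) = (404/679)*(-1/294) = -202/99813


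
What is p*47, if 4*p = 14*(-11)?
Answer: -3619/2 ≈ -1809.5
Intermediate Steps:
p = -77/2 (p = (14*(-11))/4 = (¼)*(-154) = -77/2 ≈ -38.500)
p*47 = -77/2*47 = -3619/2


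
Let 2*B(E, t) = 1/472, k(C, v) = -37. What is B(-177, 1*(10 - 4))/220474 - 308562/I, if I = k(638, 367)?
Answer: 64220224078309/7700715872 ≈ 8339.5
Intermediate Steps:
I = -37
B(E, t) = 1/944 (B(E, t) = (½)/472 = (½)*(1/472) = 1/944)
B(-177, 1*(10 - 4))/220474 - 308562/I = (1/944)/220474 - 308562/(-37) = (1/944)*(1/220474) - 308562*(-1/37) = 1/208127456 + 308562/37 = 64220224078309/7700715872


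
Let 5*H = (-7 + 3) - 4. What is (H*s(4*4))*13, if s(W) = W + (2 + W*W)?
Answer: -28496/5 ≈ -5699.2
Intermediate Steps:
s(W) = 2 + W + W² (s(W) = W + (2 + W²) = 2 + W + W²)
H = -8/5 (H = ((-7 + 3) - 4)/5 = (-4 - 4)/5 = (⅕)*(-8) = -8/5 ≈ -1.6000)
(H*s(4*4))*13 = -8*(2 + 4*4 + (4*4)²)/5*13 = -8*(2 + 16 + 16²)/5*13 = -8*(2 + 16 + 256)/5*13 = -8/5*274*13 = -2192/5*13 = -28496/5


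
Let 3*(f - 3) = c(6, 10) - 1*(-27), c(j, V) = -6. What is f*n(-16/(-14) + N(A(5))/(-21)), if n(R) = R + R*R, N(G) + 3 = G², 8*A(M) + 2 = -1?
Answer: 2925165/100352 ≈ 29.149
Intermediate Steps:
f = 10 (f = 3 + (-6 - 1*(-27))/3 = 3 + (-6 + 27)/3 = 3 + (⅓)*21 = 3 + 7 = 10)
A(M) = -3/8 (A(M) = -¼ + (⅛)*(-1) = -¼ - ⅛ = -3/8)
N(G) = -3 + G²
n(R) = R + R²
f*n(-16/(-14) + N(A(5))/(-21)) = 10*((-16/(-14) + (-3 + (-3/8)²)/(-21))*(1 + (-16/(-14) + (-3 + (-3/8)²)/(-21)))) = 10*((-16*(-1/14) + (-3 + 9/64)*(-1/21))*(1 + (-16*(-1/14) + (-3 + 9/64)*(-1/21)))) = 10*((8/7 - 183/64*(-1/21))*(1 + (8/7 - 183/64*(-1/21)))) = 10*((8/7 + 61/448)*(1 + (8/7 + 61/448))) = 10*(573*(1 + 573/448)/448) = 10*((573/448)*(1021/448)) = 10*(585033/200704) = 2925165/100352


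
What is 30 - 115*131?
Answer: -15035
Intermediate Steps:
30 - 115*131 = 30 - 15065 = -15035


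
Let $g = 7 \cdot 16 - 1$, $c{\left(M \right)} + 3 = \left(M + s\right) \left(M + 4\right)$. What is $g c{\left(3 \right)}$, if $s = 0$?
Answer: $1998$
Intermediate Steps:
$c{\left(M \right)} = -3 + M \left(4 + M\right)$ ($c{\left(M \right)} = -3 + \left(M + 0\right) \left(M + 4\right) = -3 + M \left(4 + M\right)$)
$g = 111$ ($g = 112 - 1 = 111$)
$g c{\left(3 \right)} = 111 \left(-3 + 3^{2} + 4 \cdot 3\right) = 111 \left(-3 + 9 + 12\right) = 111 \cdot 18 = 1998$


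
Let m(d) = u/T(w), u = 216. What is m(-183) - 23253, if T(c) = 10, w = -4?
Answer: -116157/5 ≈ -23231.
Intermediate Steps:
m(d) = 108/5 (m(d) = 216/10 = 216*(1/10) = 108/5)
m(-183) - 23253 = 108/5 - 23253 = -116157/5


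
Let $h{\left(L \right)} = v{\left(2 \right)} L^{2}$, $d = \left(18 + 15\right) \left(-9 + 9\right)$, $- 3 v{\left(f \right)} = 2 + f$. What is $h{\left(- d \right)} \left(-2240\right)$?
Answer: $0$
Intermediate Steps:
$v{\left(f \right)} = - \frac{2}{3} - \frac{f}{3}$ ($v{\left(f \right)} = - \frac{2 + f}{3} = - \frac{2}{3} - \frac{f}{3}$)
$d = 0$ ($d = 33 \cdot 0 = 0$)
$h{\left(L \right)} = - \frac{4 L^{2}}{3}$ ($h{\left(L \right)} = \left(- \frac{2}{3} - \frac{2}{3}\right) L^{2} = - \frac{4 L^{2}}{3}$)
$h{\left(- d \right)} \left(-2240\right) = - \frac{4 \left(\left(-1\right) 0\right)^{2}}{3} \left(-2240\right) = - \frac{4 \cdot 0^{2}}{3} \left(-2240\right) = \left(- \frac{4}{3}\right) 0 \left(-2240\right) = 0 \left(-2240\right) = 0$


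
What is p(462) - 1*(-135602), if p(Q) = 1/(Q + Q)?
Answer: 125296249/924 ≈ 1.3560e+5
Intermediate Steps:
p(Q) = 1/(2*Q)
p(462) - 1*(-135602) = (½)/462 - 1*(-135602) = (½)*(1/462) + 135602 = 1/924 + 135602 = 125296249/924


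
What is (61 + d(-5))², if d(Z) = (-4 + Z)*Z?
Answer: 11236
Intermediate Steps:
d(Z) = Z*(-4 + Z)
(61 + d(-5))² = (61 - 5*(-4 - 5))² = (61 - 5*(-9))² = (61 + 45)² = 106² = 11236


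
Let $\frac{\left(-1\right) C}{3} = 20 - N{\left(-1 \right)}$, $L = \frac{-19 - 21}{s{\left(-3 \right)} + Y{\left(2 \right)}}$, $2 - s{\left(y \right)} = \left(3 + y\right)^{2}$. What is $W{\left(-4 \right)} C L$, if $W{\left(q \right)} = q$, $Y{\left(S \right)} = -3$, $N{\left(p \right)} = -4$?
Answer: $11520$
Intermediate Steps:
$s{\left(y \right)} = 2 - \left(3 + y\right)^{2}$
$L = 40$ ($L = \frac{-19 - 21}{\left(2 - \left(3 - 3\right)^{2}\right) - 3} = - \frac{40}{\left(2 - 0^{2}\right) - 3} = - \frac{40}{\left(2 - 0\right) - 3} = - \frac{40}{\left(2 + 0\right) - 3} = - \frac{40}{2 - 3} = - \frac{40}{-1} = \left(-40\right) \left(-1\right) = 40$)
$C = -72$ ($C = - 3 \left(20 - -4\right) = - 3 \left(20 + 4\right) = \left(-3\right) 24 = -72$)
$W{\left(-4 \right)} C L = \left(-4\right) \left(-72\right) 40 = 288 \cdot 40 = 11520$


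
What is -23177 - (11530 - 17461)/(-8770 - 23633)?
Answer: -250336754/10801 ≈ -23177.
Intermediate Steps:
-23177 - (11530 - 17461)/(-8770 - 23633) = -23177 - (-5931)/(-32403) = -23177 - (-5931)*(-1)/32403 = -23177 - 1*1977/10801 = -23177 - 1977/10801 = -250336754/10801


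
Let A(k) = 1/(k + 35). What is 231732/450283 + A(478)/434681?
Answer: 1781870091851/3462386738031 ≈ 0.51464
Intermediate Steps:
A(k) = 1/(35 + k)
231732/450283 + A(478)/434681 = 231732/450283 + 1/((35 + 478)*434681) = 231732*(1/450283) + (1/434681)/513 = 231732/450283 + (1/513)*(1/434681) = 231732/450283 + 1/222991353 = 1781870091851/3462386738031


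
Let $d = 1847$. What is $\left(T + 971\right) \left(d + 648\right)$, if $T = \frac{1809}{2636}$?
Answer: $\frac{6390605675}{2636} \approx 2.4244 \cdot 10^{6}$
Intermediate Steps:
$T = \frac{1809}{2636}$ ($T = 1809 \cdot \frac{1}{2636} = \frac{1809}{2636} \approx 0.68627$)
$\left(T + 971\right) \left(d + 648\right) = \left(\frac{1809}{2636} + 971\right) \left(1847 + 648\right) = \frac{2561365}{2636} \cdot 2495 = \frac{6390605675}{2636}$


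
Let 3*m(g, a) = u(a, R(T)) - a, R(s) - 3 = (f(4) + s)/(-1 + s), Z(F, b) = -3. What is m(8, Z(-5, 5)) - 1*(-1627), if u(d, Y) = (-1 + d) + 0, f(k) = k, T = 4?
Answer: 4880/3 ≈ 1626.7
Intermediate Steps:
R(s) = 3 + (4 + s)/(-1 + s)
u(d, Y) = -1 + d
m(g, a) = -⅓ (m(g, a) = ((-1 + a) - a)/3 = (⅓)*(-1) = -⅓)
m(8, Z(-5, 5)) - 1*(-1627) = -⅓ - 1*(-1627) = -⅓ + 1627 = 4880/3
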